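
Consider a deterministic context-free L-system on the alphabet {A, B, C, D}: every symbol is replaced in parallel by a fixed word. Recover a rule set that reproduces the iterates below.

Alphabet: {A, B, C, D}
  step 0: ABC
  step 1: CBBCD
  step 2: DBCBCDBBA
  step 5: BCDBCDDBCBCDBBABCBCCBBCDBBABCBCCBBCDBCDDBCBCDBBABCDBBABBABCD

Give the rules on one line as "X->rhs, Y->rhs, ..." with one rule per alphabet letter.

A->CB, B->BC, C->D, D->BBA

  step 1 ⇒ step 2: CBBCD ⇒ D·BC·BC·D·BBA
    B ↦ BC
    C ↦ D
    D ↦ BBA
  step 0 ⇒ step 1: ABC ⇒ CB·BC·D
    A ↦ CB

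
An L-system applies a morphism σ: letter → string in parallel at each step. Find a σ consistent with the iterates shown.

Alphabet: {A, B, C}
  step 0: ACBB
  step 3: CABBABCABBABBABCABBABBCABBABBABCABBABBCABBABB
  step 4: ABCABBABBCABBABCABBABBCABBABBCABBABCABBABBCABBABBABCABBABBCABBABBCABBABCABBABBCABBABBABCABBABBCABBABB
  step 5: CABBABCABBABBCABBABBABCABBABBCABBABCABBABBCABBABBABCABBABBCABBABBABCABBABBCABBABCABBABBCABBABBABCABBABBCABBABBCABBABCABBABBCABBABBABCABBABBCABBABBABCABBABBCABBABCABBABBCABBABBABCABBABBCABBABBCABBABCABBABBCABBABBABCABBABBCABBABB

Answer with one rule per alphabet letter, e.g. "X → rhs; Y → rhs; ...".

  step 4 ⇒ step 5: ABCABBABBCABBABCABBABBCABBABBCABBABCABBABBCABBABBABCABBABBCABBABBCABBABCABBABBCABBABBABCABBABBCABBABB ⇒ C·ABB·AB·C·ABB·ABB·C·ABB·ABB·AB·C·ABB·ABB·C·ABB·AB·C·ABB·ABB·C·ABB·ABB·AB·C·ABB·ABB·C·ABB·ABB·AB·C·ABB·ABB·C·ABB·AB·C·ABB·ABB·C·ABB·ABB·AB·C·ABB·ABB·C·ABB·ABB·C·ABB·AB·C·ABB·ABB·C·ABB·ABB·AB·C·ABB·ABB·C·ABB·ABB·AB·C·ABB·ABB·C·ABB·AB·C·ABB·ABB·C·ABB·ABB·AB·C·ABB·ABB·C·ABB·ABB·C·ABB·AB·C·ABB·ABB·C·ABB·ABB·AB·C·ABB·ABB·C·ABB·ABB
    A ↦ C
    B ↦ ABB
    C ↦ AB

A->C, B->ABB, C->AB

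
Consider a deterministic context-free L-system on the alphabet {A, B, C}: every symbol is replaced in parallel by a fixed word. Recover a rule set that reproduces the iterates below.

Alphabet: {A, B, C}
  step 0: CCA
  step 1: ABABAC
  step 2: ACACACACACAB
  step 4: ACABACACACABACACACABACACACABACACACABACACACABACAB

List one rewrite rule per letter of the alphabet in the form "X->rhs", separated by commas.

  step 1 ⇒ step 2: ABABAC ⇒ AC·AC·AC·AC·AC·AB
    A ↦ AC
    B ↦ AC
    C ↦ AB

A->AC, B->AC, C->AB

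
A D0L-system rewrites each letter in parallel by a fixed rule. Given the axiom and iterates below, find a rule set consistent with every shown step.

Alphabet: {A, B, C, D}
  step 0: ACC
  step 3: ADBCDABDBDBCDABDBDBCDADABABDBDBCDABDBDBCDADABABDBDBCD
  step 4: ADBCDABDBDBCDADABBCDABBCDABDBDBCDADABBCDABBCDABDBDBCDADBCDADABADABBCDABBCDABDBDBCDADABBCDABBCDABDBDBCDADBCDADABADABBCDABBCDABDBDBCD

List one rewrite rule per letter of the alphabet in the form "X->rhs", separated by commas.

A->AD, B->AB, C->DBD, D->BCD

  step 3 ⇒ step 4: ADBCDABDBDBCDABDBDBCDADABABDBDBCDABDBDBCDADABABDBDBCD ⇒ AD·BCD·AB·DBD·BCD·AD·AB·BCD·AB·BCD·AB·DBD·BCD·AD·AB·BCD·AB·BCD·AB·DBD·BCD·AD·BCD·AD·AB·AD·AB·BCD·AB·BCD·AB·DBD·BCD·AD·AB·BCD·AB·BCD·AB·DBD·BCD·AD·BCD·AD·AB·AD·AB·BCD·AB·BCD·AB·DBD·BCD
    A ↦ AD
    B ↦ AB
    C ↦ DBD
    D ↦ BCD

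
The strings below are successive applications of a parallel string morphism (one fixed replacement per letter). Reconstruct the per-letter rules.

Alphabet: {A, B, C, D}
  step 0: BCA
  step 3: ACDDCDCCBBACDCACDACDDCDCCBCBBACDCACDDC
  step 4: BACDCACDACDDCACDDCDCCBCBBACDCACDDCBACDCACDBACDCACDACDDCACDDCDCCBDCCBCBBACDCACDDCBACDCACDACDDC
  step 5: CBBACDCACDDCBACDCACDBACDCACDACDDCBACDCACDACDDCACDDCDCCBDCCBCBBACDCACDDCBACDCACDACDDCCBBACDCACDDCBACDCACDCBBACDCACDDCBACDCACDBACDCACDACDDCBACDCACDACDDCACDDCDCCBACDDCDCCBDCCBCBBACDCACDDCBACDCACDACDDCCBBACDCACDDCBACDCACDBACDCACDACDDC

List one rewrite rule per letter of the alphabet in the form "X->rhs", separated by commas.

  step 4 ⇒ step 5: BACDCACDACDDCACDDCDCCBCBBACDCACDDCBACDCACDBACDCACDACDDCACDDCDCCBDCCBCBBACDCACDDCBACDCACDACDDC ⇒ CB·BAC·DC·ACD·DC·BAC·DC·ACD·BAC·DC·ACD·ACD·DC·BAC·DC·ACD·ACD·DC·ACD·DC·DC·CB·DC·CB·CB·BAC·DC·ACD·DC·BAC·DC·ACD·ACD·DC·CB·BAC·DC·ACD·DC·BAC·DC·ACD·CB·BAC·DC·ACD·DC·BAC·DC·ACD·BAC·DC·ACD·ACD·DC·BAC·DC·ACD·ACD·DC·ACD·DC·DC·CB·ACD·DC·DC·CB·DC·CB·CB·BAC·DC·ACD·DC·BAC·DC·ACD·ACD·DC·CB·BAC·DC·ACD·DC·BAC·DC·ACD·BAC·DC·ACD·ACD·DC
    A ↦ BAC
    B ↦ CB
    C ↦ DC
    D ↦ ACD

A->BAC, B->CB, C->DC, D->ACD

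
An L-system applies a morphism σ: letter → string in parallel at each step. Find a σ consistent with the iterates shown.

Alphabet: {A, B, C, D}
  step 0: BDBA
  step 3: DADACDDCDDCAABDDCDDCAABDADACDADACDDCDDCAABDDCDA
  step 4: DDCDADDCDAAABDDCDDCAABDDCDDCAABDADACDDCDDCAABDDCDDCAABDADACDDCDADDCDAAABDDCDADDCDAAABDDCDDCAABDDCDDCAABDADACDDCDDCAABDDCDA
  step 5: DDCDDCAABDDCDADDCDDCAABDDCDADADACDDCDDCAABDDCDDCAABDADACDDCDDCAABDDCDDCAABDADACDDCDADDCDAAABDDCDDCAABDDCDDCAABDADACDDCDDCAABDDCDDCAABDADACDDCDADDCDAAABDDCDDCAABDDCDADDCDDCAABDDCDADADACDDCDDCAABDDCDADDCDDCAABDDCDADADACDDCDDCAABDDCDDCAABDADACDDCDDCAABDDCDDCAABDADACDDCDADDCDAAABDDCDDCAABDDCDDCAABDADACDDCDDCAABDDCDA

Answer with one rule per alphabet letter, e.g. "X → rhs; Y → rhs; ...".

A->DA, B->C, C->AAB, D->DDC

  step 4 ⇒ step 5: DDCDADDCDAAABDDCDDCAABDDCDDCAABDADACDDCDDCAABDDCDDCAABDADACDDCDADDCDAAABDDCDADDCDAAABDDCDDCAABDDCDDCAABDADACDDCDDCAABDDCDA ⇒ DDC·DDC·AAB·DDC·DA·DDC·DDC·AAB·DDC·DA·DA·DA·C·DDC·DDC·AAB·DDC·DDC·AAB·DA·DA·C·DDC·DDC·AAB·DDC·DDC·AAB·DA·DA·C·DDC·DA·DDC·DA·AAB·DDC·DDC·AAB·DDC·DDC·AAB·DA·DA·C·DDC·DDC·AAB·DDC·DDC·AAB·DA·DA·C·DDC·DA·DDC·DA·AAB·DDC·DDC·AAB·DDC·DA·DDC·DDC·AAB·DDC·DA·DA·DA·C·DDC·DDC·AAB·DDC·DA·DDC·DDC·AAB·DDC·DA·DA·DA·C·DDC·DDC·AAB·DDC·DDC·AAB·DA·DA·C·DDC·DDC·AAB·DDC·DDC·AAB·DA·DA·C·DDC·DA·DDC·DA·AAB·DDC·DDC·AAB·DDC·DDC·AAB·DA·DA·C·DDC·DDC·AAB·DDC·DA
    A ↦ DA
    B ↦ C
    C ↦ AAB
    D ↦ DDC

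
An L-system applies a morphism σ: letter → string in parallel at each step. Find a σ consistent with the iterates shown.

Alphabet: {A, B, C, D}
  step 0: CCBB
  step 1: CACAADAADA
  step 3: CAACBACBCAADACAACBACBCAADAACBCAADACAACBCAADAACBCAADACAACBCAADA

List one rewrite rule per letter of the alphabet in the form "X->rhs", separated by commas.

A->ACB, B->ADA, C->CA, D->C

  step 0 ⇒ step 1: CCBB ⇒ CA·CA·ADA·ADA
    B ↦ ADA
    C ↦ CA
    A ↦ ACB  (constrained at step 1)
    D ↦ C  (constrained at step 1)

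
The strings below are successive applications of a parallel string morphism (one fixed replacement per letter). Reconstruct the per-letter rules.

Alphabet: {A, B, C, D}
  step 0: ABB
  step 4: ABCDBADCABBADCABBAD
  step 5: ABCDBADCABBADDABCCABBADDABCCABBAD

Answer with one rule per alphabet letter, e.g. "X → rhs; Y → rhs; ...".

  step 4 ⇒ step 5: ABCDBADCABBADCABBAD ⇒ AB·C·D·BAD·C·AB·BAD·D·AB·C·C·AB·BAD·D·AB·C·C·AB·BAD
    A ↦ AB
    B ↦ C
    C ↦ D
    D ↦ BAD

A->AB, B->C, C->D, D->BAD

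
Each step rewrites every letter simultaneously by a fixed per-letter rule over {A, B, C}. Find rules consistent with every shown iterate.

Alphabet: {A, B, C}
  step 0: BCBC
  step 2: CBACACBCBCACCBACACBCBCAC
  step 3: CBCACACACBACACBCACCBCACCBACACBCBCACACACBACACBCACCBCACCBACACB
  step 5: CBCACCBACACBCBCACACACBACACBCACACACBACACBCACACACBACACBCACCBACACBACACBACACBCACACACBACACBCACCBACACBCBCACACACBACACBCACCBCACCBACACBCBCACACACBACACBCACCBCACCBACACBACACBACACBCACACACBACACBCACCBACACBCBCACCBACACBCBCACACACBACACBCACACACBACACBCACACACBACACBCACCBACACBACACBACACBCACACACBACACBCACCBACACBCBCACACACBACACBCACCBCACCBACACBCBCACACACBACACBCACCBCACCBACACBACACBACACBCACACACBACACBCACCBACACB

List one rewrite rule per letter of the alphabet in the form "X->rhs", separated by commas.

  step 2 ⇒ step 3: CBACACBCBCACCBACACBCBCAC ⇒ CB·CAC·ACA·CB·ACA·CB·CAC·CB·CAC·CB·ACA·CB·CB·CAC·ACA·CB·ACA·CB·CAC·CB·CAC·CB·ACA·CB
    A ↦ ACA
    B ↦ CAC
    C ↦ CB

A->ACA, B->CAC, C->CB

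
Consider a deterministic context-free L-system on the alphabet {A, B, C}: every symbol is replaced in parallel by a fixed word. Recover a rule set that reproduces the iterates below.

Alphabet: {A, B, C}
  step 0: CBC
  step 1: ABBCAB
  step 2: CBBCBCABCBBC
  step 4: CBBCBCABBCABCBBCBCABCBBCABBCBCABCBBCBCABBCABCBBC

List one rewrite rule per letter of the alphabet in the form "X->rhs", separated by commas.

  step 1 ⇒ step 2: ABBCAB ⇒ CB·BC·BC·AB·CB·BC
    A ↦ CB
    B ↦ BC
    C ↦ AB

A->CB, B->BC, C->AB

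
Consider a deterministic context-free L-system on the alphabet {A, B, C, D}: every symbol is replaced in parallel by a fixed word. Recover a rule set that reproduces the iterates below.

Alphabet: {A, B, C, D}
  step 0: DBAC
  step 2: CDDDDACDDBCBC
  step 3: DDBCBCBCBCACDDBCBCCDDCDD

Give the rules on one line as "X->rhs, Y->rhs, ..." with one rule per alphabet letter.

A->AC, B->C, C->DD, D->BC

  step 2 ⇒ step 3: CDDDDACDDBCBC ⇒ DD·BC·BC·BC·BC·AC·DD·BC·BC·C·DD·C·DD
    A ↦ AC
    B ↦ C
    C ↦ DD
    D ↦ BC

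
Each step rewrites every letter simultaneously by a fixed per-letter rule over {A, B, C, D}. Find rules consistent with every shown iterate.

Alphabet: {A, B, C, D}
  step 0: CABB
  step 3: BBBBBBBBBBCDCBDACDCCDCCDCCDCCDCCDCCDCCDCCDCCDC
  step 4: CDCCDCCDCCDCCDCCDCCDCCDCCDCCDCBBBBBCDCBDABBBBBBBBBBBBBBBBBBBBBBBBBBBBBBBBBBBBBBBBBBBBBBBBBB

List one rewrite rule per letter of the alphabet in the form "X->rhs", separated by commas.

  step 3 ⇒ step 4: BBBBBBBBBBCDCBDACDCCDCCDCCDCCDCCDCCDCCDCCDCCDC ⇒ CDC·CDC·CDC·CDC·CDC·CDC·CDC·CDC·CDC·CDC·BB·B·BB·CDC·B·DA·BB·B·BB·BB·B·BB·BB·B·BB·BB·B·BB·BB·B·BB·BB·B·BB·BB·B·BB·BB·B·BB·BB·B·BB·BB·B·BB
    A ↦ DA
    B ↦ CDC
    C ↦ BB
    D ↦ B

A->DA, B->CDC, C->BB, D->B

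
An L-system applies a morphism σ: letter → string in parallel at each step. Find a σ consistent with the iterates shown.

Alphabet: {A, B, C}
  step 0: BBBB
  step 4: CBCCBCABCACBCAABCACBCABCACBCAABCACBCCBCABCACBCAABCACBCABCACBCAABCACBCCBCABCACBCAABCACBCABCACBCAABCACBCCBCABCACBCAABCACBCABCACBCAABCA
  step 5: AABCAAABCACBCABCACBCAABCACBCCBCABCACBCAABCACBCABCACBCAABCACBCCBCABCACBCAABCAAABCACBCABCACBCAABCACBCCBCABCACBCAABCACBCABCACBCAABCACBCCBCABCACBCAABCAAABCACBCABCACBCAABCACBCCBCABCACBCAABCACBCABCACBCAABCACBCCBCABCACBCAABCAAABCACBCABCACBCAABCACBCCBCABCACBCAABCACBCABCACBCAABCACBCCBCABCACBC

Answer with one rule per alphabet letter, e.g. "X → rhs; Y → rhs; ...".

A->CBC, B->ABC, C->A

  step 4 ⇒ step 5: CBCCBCABCACBCAABCACBCABCACBCAABCACBCCBCABCACBCAABCACBCABCACBCAABCACBCCBCABCACBCAABCACBCABCACBCAABCACBCCBCABCACBCAABCACBCABCACBCAABCA ⇒ A·ABC·A·A·ABC·A·CBC·ABC·A·CBC·A·ABC·A·CBC·CBC·ABC·A·CBC·A·ABC·A·CBC·ABC·A·CBC·A·ABC·A·CBC·CBC·ABC·A·CBC·A·ABC·A·A·ABC·A·CBC·ABC·A·CBC·A·ABC·A·CBC·CBC·ABC·A·CBC·A·ABC·A·CBC·ABC·A·CBC·A·ABC·A·CBC·CBC·ABC·A·CBC·A·ABC·A·A·ABC·A·CBC·ABC·A·CBC·A·ABC·A·CBC·CBC·ABC·A·CBC·A·ABC·A·CBC·ABC·A·CBC·A·ABC·A·CBC·CBC·ABC·A·CBC·A·ABC·A·A·ABC·A·CBC·ABC·A·CBC·A·ABC·A·CBC·CBC·ABC·A·CBC·A·ABC·A·CBC·ABC·A·CBC·A·ABC·A·CBC·CBC·ABC·A·CBC
    A ↦ CBC
    B ↦ ABC
    C ↦ A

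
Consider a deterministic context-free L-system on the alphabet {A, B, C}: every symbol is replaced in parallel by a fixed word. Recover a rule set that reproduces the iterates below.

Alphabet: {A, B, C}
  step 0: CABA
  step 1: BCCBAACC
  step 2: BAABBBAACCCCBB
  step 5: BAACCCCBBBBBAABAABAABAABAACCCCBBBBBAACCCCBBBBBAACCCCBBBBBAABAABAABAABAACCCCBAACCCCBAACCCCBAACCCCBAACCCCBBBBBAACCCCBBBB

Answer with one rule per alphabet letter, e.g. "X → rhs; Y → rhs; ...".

A->CC, B->BAA, C->B

  step 1 ⇒ step 2: BCCBAACC ⇒ BAA·B·B·BAA·CC·CC·B·B
    A ↦ CC
    B ↦ BAA
    C ↦ B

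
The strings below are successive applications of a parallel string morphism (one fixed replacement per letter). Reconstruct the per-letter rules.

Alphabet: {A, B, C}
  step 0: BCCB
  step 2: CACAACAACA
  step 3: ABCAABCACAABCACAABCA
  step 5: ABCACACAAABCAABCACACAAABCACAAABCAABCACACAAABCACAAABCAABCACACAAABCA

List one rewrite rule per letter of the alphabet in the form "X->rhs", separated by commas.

  step 2 ⇒ step 3: CACAACAACA ⇒ AB·CA·AB·CA·CA·AB·CA·CA·AB·CA
    A ↦ CA
    C ↦ AB
    B ↦ A  (constrained at step 0)

A->CA, B->A, C->AB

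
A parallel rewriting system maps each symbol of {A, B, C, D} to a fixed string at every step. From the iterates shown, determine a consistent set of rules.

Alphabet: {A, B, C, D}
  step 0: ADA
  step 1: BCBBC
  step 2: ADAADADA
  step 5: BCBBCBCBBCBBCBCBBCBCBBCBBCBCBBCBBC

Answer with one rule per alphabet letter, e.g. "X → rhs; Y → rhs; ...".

  step 1 ⇒ step 2: BCBBC ⇒ AD·A·AD·AD·A
    B ↦ AD
    C ↦ A
  step 0 ⇒ step 1: ADA ⇒ BC·B·BC
    A ↦ BC
  step 0 ⇒ step 1: ADA ⇒ BC·B·BC
    D ↦ B

A->BC, B->AD, C->A, D->B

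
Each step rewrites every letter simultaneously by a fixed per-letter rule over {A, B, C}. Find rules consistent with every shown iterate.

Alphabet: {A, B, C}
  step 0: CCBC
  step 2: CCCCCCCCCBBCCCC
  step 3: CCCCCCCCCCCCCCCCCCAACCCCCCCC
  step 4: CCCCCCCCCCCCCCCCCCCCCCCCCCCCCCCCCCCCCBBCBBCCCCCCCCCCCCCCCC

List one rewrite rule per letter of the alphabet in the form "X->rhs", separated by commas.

A->CBB, B->A, C->CC

  step 3 ⇒ step 4: CCCCCCCCCCCCCCCCCCAACCCCCCCC ⇒ CC·CC·CC·CC·CC·CC·CC·CC·CC·CC·CC·CC·CC·CC·CC·CC·CC·CC·CBB·CBB·CC·CC·CC·CC·CC·CC·CC·CC
    A ↦ CBB
    C ↦ CC
  step 2 ⇒ step 3: CCCCCCCCCBBCCCC ⇒ CC·CC·CC·CC·CC·CC·CC·CC·CC·A·A·CC·CC·CC·CC
    B ↦ A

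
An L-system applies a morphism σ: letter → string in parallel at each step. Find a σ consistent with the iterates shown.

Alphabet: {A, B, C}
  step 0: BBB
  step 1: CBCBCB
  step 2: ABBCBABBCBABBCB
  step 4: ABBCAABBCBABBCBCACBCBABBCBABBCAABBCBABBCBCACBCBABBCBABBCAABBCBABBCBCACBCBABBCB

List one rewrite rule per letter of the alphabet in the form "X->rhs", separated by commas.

A->CA, B->CB, C->ABB

  step 1 ⇒ step 2: CBCBCB ⇒ ABB·CB·ABB·CB·ABB·CB
    B ↦ CB
    C ↦ ABB
    A ↦ CA  (constrained at step 2)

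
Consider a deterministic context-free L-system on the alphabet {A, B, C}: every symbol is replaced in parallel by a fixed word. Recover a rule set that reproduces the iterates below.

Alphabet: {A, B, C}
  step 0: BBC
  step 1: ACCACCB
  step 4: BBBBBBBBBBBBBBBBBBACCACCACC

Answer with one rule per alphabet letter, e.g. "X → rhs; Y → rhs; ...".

A->B, B->ACC, C->B

  step 0 ⇒ step 1: BBC ⇒ ACC·ACC·B
    B ↦ ACC
    C ↦ B
    A ↦ B  (constrained at step 1)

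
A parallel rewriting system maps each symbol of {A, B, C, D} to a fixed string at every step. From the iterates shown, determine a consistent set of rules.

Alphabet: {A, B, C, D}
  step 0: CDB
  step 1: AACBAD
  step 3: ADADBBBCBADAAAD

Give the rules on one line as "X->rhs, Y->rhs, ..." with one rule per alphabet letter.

A->B, B->AD, C->AA, D->CB

  step 0 ⇒ step 1: CDB ⇒ AA·CB·AD
    B ↦ AD
    C ↦ AA
    D ↦ CB
    A ↦ B  (constrained at step 1)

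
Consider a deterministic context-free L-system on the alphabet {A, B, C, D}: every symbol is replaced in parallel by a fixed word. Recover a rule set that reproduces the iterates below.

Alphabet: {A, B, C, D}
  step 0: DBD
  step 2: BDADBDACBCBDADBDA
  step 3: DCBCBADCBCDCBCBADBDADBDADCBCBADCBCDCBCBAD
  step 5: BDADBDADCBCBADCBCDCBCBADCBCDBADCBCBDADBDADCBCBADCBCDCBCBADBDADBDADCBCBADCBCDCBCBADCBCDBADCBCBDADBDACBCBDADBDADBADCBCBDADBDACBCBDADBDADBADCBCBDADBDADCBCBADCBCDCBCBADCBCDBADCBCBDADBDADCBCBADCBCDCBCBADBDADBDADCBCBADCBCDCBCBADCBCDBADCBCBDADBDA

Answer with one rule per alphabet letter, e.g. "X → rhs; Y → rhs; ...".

A->BAD, B->D, C->BDA, D->CBC

  step 2 ⇒ step 3: BDADBDACBCBDADBDA ⇒ D·CBC·BAD·CBC·D·CBC·BAD·BDA·D·BDA·D·CBC·BAD·CBC·D·CBC·BAD
    A ↦ BAD
    B ↦ D
    C ↦ BDA
    D ↦ CBC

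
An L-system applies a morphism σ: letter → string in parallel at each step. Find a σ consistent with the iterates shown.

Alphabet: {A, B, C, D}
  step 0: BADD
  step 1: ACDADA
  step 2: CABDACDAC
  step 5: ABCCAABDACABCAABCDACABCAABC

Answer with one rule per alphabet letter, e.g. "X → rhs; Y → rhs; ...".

A->C, B->A, C->AB, D->DA

  step 1 ⇒ step 2: ACDADA ⇒ C·AB·DA·C·DA·C
    A ↦ C
    C ↦ AB
    D ↦ DA
  step 0 ⇒ step 1: BADD ⇒ A·C·DA·DA
    B ↦ A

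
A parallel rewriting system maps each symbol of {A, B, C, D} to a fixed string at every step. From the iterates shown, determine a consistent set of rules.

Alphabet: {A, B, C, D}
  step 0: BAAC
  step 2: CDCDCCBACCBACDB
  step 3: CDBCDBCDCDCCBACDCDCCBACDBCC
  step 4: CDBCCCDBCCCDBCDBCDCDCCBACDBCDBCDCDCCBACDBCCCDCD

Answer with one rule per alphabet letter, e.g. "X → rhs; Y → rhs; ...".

  step 3 ⇒ step 4: CDBCDBCDCDCCBACDCDCCBACDBCC ⇒ CD·B·CC·CD·B·CC·CD·B·CD·B·CD·CD·CC·BA·CD·B·CD·B·CD·CD·CC·BA·CD·B·CC·CD·CD
    A ↦ BA
    B ↦ CC
    C ↦ CD
    D ↦ B

A->BA, B->CC, C->CD, D->B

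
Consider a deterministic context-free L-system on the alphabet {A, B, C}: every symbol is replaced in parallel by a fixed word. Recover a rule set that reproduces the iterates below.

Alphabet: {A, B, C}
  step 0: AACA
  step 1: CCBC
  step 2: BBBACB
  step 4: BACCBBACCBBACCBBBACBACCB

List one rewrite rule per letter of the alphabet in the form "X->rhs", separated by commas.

A->C, B->BAC, C->B

  step 1 ⇒ step 2: CCBC ⇒ B·B·BAC·B
    B ↦ BAC
    C ↦ B
  step 0 ⇒ step 1: AACA ⇒ C·C·B·C
    A ↦ C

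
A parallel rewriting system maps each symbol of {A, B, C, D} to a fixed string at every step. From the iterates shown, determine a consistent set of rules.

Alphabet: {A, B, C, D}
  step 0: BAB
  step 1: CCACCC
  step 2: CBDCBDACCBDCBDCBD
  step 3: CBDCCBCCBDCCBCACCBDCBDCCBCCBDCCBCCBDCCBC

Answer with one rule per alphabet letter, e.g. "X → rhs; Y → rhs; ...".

  step 2 ⇒ step 3: CBDCBDACCBDCBDCBD ⇒ CBD·CC·BC·CBD·CC·BC·AC·CBD·CBD·CC·BC·CBD·CC·BC·CBD·CC·BC
    A ↦ AC
    B ↦ CC
    C ↦ CBD
    D ↦ BC

A->AC, B->CC, C->CBD, D->BC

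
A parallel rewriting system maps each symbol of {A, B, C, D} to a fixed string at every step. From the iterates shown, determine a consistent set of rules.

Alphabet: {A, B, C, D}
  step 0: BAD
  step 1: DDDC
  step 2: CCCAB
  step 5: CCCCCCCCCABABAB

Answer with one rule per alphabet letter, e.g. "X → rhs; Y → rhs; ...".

  step 1 ⇒ step 2: DDDC ⇒ C·C·C·AB
    C ↦ AB
    D ↦ C
  step 0 ⇒ step 1: BAD ⇒ D·DD·C
    A ↦ DD
  step 0 ⇒ step 1: BAD ⇒ D·DD·C
    B ↦ D

A->DD, B->D, C->AB, D->C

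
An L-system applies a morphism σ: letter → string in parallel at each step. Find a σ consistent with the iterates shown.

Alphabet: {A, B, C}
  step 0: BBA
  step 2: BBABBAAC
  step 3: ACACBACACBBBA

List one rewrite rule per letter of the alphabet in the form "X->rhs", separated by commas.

A->B, B->AC, C->BA

  step 2 ⇒ step 3: BBABBAAC ⇒ AC·AC·B·AC·AC·B·B·BA
    A ↦ B
    B ↦ AC
    C ↦ BA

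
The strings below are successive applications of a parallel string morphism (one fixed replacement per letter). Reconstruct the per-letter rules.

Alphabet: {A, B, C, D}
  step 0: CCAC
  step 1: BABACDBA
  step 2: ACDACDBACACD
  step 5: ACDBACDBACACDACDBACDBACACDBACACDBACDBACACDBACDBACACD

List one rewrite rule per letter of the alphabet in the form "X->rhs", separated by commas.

  step 1 ⇒ step 2: BABACDBA ⇒ A·CD·A·CD·BA·C·A·CD
    A ↦ CD
    B ↦ A
    C ↦ BA
    D ↦ C

A->CD, B->A, C->BA, D->C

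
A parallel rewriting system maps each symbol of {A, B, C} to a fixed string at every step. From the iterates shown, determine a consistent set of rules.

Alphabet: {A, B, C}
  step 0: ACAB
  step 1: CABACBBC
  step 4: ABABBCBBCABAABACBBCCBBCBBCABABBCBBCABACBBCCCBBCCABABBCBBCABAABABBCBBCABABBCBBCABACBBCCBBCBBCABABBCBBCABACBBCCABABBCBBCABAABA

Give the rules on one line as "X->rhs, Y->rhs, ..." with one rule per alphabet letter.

A->C, B->BBC, C->ABA

  step 0 ⇒ step 1: ACAB ⇒ C·ABA·C·BBC
    A ↦ C
    B ↦ BBC
    C ↦ ABA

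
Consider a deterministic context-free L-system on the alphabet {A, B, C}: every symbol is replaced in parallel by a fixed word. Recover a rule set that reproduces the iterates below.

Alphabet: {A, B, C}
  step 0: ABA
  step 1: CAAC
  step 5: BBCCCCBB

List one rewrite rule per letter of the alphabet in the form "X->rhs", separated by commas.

A->C, B->AA, C->B

  step 0 ⇒ step 1: ABA ⇒ C·AA·C
    A ↦ C
    B ↦ AA
    C ↦ B  (constrained at step 1)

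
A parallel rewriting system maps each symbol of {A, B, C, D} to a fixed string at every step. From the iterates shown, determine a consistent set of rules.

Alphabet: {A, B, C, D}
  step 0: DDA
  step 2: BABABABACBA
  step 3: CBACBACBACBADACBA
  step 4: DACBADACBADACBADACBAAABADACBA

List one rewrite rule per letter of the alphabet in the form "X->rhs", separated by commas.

  step 3 ⇒ step 4: CBACBACBACBADACBA ⇒ DA·C·BA·DA·C·BA·DA·C·BA·DA·C·BA·AA·BA·DA·C·BA
    A ↦ BA
    B ↦ C
    C ↦ DA
    D ↦ AA

A->BA, B->C, C->DA, D->AA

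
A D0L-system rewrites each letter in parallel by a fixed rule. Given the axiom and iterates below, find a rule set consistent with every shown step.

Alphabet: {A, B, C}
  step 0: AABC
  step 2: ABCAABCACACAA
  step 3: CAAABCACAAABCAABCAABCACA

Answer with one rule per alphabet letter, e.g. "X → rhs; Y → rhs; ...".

A->CA, B->A, C->AB

  step 2 ⇒ step 3: ABCAABCACACAA ⇒ CA·A·AB·CA·CA·A·AB·CA·AB·CA·AB·CA·CA
    A ↦ CA
    B ↦ A
    C ↦ AB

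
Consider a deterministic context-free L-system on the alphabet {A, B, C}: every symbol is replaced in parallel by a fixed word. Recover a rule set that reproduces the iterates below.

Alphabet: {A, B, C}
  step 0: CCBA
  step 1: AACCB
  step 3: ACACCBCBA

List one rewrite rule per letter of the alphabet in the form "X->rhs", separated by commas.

A->CB, B->C, C->A

  step 0 ⇒ step 1: CCBA ⇒ A·A·C·CB
    A ↦ CB
    B ↦ C
    C ↦ A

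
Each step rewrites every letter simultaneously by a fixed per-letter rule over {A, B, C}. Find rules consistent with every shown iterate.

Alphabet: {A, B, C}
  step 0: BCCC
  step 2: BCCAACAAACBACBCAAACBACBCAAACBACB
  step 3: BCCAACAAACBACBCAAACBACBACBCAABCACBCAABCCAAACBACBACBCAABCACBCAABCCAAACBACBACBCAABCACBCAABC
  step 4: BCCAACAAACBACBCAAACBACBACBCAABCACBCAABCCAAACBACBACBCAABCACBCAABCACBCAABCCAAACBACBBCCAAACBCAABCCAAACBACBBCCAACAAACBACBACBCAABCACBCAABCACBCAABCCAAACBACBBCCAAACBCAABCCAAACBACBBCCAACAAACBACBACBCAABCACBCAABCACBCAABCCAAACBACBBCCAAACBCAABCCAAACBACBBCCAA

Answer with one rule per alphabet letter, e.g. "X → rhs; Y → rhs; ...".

A->ACB, B->BC, C->CAA

  step 3 ⇒ step 4: BCCAACAAACBACBCAAACBACBACBCAABCACBCAABCCAAACBACBACBCAABCACBCAABCCAAACBACBACBCAABCACBCAABC ⇒ BC·CAA·CAA·ACB·ACB·CAA·ACB·ACB·ACB·CAA·BC·ACB·CAA·BC·CAA·ACB·ACB·ACB·CAA·BC·ACB·CAA·BC·ACB·CAA·BC·CAA·ACB·ACB·BC·CAA·ACB·CAA·BC·CAA·ACB·ACB·BC·CAA·CAA·ACB·ACB·ACB·CAA·BC·ACB·CAA·BC·ACB·CAA·BC·CAA·ACB·ACB·BC·CAA·ACB·CAA·BC·CAA·ACB·ACB·BC·CAA·CAA·ACB·ACB·ACB·CAA·BC·ACB·CAA·BC·ACB·CAA·BC·CAA·ACB·ACB·BC·CAA·ACB·CAA·BC·CAA·ACB·ACB·BC·CAA
    A ↦ ACB
    B ↦ BC
    C ↦ CAA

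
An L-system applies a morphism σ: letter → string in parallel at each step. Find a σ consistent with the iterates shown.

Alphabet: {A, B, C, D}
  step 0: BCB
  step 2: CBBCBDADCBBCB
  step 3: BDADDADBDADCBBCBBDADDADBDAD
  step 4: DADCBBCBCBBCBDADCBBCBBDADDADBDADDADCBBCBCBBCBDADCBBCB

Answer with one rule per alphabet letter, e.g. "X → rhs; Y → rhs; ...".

A->B, B->DAD, C->B, D->CB

  step 3 ⇒ step 4: BDADDADBDADCBBCBBDADDADBDAD ⇒ DAD·CB·B·CB·CB·B·CB·DAD·CB·B·CB·B·DAD·DAD·B·DAD·DAD·CB·B·CB·CB·B·CB·DAD·CB·B·CB
    A ↦ B
    B ↦ DAD
    C ↦ B
    D ↦ CB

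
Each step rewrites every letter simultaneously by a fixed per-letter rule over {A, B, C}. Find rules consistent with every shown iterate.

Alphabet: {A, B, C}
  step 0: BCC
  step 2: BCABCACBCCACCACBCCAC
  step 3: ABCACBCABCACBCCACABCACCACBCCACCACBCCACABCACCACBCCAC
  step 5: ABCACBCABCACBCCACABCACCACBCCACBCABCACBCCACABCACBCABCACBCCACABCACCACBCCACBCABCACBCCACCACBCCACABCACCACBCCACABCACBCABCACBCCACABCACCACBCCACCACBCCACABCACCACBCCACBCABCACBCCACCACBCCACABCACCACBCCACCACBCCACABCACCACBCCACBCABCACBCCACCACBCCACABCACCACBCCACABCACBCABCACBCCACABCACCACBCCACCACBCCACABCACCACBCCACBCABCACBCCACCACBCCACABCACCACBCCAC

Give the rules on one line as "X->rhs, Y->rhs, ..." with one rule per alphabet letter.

  step 2 ⇒ step 3: BCABCACBCCACCACBCCAC ⇒ AB·CAC·BC·AB·CAC·BC·CAC·AB·CAC·CAC·BC·CAC·CAC·BC·CAC·AB·CAC·CAC·BC·CAC
    A ↦ BC
    B ↦ AB
    C ↦ CAC

A->BC, B->AB, C->CAC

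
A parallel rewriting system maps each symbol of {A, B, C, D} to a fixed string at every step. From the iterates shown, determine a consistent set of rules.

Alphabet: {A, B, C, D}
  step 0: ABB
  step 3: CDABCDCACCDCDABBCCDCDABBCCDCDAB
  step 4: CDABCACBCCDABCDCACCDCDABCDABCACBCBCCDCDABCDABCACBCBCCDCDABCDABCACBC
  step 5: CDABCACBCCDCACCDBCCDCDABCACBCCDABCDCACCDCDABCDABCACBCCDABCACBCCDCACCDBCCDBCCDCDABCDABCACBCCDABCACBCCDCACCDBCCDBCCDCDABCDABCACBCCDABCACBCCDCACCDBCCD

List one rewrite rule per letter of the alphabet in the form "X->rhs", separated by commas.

A->CAC, B->BC, C->CD, D->AB

  step 4 ⇒ step 5: CDABCACBCCDABCDCACCDCDABCDABCACBCBCCDCDABCDABCACBCBCCDCDABCDABCACBC ⇒ CD·AB·CAC·BC·CD·CAC·CD·BC·CD·CD·AB·CAC·BC·CD·AB·CD·CAC·CD·CD·AB·CD·AB·CAC·BC·CD·AB·CAC·BC·CD·CAC·CD·BC·CD·BC·CD·CD·AB·CD·AB·CAC·BC·CD·AB·CAC·BC·CD·CAC·CD·BC·CD·BC·CD·CD·AB·CD·AB·CAC·BC·CD·AB·CAC·BC·CD·CAC·CD·BC·CD
    A ↦ CAC
    B ↦ BC
    C ↦ CD
    D ↦ AB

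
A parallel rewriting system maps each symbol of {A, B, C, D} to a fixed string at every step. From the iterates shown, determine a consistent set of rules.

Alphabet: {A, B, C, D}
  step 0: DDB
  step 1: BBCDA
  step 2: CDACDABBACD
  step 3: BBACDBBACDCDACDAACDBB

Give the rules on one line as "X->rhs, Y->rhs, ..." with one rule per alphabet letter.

A->ACD, B->CDA, C->B, D->B

  step 2 ⇒ step 3: CDACDABBACD ⇒ B·B·ACD·B·B·ACD·CDA·CDA·ACD·B·B
    A ↦ ACD
    B ↦ CDA
    C ↦ B
    D ↦ B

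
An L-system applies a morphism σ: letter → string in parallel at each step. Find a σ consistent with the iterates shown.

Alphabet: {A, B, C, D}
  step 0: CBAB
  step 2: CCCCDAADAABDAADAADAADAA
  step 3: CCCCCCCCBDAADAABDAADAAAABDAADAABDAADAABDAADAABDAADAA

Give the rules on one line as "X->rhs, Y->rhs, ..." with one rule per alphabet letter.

A->DAA, B->AA, C->CC, D->B

  step 2 ⇒ step 3: CCCCDAADAABDAADAADAADAA ⇒ CC·CC·CC·CC·B·DAA·DAA·B·DAA·DAA·AA·B·DAA·DAA·B·DAA·DAA·B·DAA·DAA·B·DAA·DAA
    A ↦ DAA
    B ↦ AA
    C ↦ CC
    D ↦ B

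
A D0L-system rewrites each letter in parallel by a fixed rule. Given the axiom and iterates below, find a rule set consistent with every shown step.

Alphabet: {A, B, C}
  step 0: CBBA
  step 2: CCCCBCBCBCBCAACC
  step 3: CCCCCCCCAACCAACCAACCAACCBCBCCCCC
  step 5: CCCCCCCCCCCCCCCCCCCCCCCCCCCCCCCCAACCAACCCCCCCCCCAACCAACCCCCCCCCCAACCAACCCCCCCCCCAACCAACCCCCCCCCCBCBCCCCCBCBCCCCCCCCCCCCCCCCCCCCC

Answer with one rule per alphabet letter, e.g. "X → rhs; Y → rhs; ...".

  step 2 ⇒ step 3: CCCCBCBCBCBCAACC ⇒ CC·CC·CC·CC·AA·CC·AA·CC·AA·CC·AA·CC·BC·BC·CC·CC
    A ↦ BC
    B ↦ AA
    C ↦ CC

A->BC, B->AA, C->CC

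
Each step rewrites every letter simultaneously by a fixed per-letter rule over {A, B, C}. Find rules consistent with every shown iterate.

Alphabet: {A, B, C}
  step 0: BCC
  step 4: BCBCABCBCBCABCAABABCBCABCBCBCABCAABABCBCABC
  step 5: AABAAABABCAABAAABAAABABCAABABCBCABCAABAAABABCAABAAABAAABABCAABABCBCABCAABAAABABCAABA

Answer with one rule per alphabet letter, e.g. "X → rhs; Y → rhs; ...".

  step 4 ⇒ step 5: BCBCABCBCBCABCAABABCBCABCBCBCABCAABABCBCABC ⇒ A·ABA·A·ABA·BC·A·ABA·A·ABA·A·ABA·BC·A·ABA·BC·BC·A·BC·A·ABA·A·ABA·BC·A·ABA·A·ABA·A·ABA·BC·A·ABA·BC·BC·A·BC·A·ABA·A·ABA·BC·A·ABA
    A ↦ BC
    B ↦ A
    C ↦ ABA

A->BC, B->A, C->ABA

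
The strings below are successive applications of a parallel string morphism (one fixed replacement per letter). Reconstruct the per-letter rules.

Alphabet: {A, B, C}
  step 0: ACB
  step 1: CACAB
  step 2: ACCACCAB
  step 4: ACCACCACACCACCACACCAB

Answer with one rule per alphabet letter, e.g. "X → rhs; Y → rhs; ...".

  step 1 ⇒ step 2: CACAB ⇒ AC·C·AC·C·AB
    A ↦ C
    B ↦ AB
    C ↦ AC

A->C, B->AB, C->AC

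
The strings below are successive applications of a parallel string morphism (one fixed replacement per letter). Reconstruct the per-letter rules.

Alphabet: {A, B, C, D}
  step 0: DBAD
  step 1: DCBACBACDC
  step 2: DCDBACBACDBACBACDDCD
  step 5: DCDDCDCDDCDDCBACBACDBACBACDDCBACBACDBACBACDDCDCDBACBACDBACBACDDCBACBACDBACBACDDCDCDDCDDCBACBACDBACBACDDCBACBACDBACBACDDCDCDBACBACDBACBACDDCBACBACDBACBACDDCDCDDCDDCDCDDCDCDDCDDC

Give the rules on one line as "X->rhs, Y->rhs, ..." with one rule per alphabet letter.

  step 1 ⇒ step 2: DCBACBACDC ⇒ DC·D·BAC·BAC·D·BAC·BAC·D·DC·D
    A ↦ BAC
    B ↦ BAC
    C ↦ D
    D ↦ DC

A->BAC, B->BAC, C->D, D->DC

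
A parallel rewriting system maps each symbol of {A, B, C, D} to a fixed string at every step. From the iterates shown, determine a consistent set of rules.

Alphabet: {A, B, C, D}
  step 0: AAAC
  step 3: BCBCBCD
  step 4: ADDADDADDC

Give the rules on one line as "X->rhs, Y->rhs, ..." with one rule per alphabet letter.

A->B, B->AD, C->D, D->C

  step 3 ⇒ step 4: BCBCBCD ⇒ AD·D·AD·D·AD·D·C
    B ↦ AD
    C ↦ D
    D ↦ C
    A ↦ B  (constrained at step 0)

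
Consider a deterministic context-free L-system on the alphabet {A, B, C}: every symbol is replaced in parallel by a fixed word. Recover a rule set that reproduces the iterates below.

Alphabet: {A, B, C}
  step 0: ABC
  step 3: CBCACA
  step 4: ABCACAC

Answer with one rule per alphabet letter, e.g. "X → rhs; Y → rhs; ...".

  step 3 ⇒ step 4: CBCACA ⇒ A·BC·A·C·A·C
    A ↦ C
    B ↦ BC
    C ↦ A

A->C, B->BC, C->A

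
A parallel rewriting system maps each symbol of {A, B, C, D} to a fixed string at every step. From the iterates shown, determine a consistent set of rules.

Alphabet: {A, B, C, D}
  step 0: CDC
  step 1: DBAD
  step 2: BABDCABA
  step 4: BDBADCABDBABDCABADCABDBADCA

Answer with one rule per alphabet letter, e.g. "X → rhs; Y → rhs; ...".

A->CA, B->BD, C->D, D->BA

  step 1 ⇒ step 2: DBAD ⇒ BA·BD·CA·BA
    A ↦ CA
    B ↦ BD
    D ↦ BA
  step 0 ⇒ step 1: CDC ⇒ D·BA·D
    C ↦ D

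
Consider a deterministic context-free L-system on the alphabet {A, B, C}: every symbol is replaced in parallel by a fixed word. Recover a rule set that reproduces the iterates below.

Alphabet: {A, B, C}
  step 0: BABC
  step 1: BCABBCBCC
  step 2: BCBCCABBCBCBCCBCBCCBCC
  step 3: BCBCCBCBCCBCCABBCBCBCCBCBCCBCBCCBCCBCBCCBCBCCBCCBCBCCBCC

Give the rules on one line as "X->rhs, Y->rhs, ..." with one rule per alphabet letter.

A->AB, B->BC, C->BCC

  step 2 ⇒ step 3: BCBCCABBCBCBCCBCBCCBCC ⇒ BC·BCC·BC·BCC·BCC·AB·BC·BC·BCC·BC·BCC·BC·BCC·BCC·BC·BCC·BC·BCC·BCC·BC·BCC·BCC
    A ↦ AB
    B ↦ BC
    C ↦ BCC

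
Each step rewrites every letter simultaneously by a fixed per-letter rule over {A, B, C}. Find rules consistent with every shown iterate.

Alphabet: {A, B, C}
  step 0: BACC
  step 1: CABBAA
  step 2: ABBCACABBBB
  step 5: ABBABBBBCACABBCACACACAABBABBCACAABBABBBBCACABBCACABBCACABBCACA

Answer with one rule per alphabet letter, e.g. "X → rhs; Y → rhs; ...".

  step 1 ⇒ step 2: CABBAA ⇒ A·BB·CA·CA·BB·BB
    A ↦ BB
    B ↦ CA
    C ↦ A

A->BB, B->CA, C->A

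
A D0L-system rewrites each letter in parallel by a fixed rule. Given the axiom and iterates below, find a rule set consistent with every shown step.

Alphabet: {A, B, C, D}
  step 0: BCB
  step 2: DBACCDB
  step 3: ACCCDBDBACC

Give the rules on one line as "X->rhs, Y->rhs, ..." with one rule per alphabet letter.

  step 2 ⇒ step 3: DBACCDB ⇒ AC·C·C·DB·DB·AC·C
    A ↦ C
    B ↦ C
    C ↦ DB
    D ↦ AC

A->C, B->C, C->DB, D->AC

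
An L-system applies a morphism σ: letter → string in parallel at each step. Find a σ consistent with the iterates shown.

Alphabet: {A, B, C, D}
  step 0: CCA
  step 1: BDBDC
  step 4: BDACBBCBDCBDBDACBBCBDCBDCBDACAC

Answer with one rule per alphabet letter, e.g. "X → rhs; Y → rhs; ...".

  step 0 ⇒ step 1: CCA ⇒ BD·BD·C
    A ↦ C
    C ↦ BD
    B ↦ AC  (constrained at step 1)
    D ↦ BB  (constrained at step 1)

A->C, B->AC, C->BD, D->BB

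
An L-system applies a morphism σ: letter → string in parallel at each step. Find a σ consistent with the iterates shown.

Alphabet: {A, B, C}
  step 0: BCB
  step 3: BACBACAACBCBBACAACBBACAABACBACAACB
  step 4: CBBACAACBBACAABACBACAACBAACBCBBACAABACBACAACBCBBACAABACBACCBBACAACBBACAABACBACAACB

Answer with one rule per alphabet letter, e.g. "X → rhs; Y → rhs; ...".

  step 3 ⇒ step 4: BACBACAACBCBBACAACBBACAABACBACAACB ⇒ CB·BAC·AA·CB·BAC·AA·BAC·BAC·AA·CB·AA·CB·CB·BAC·AA·BAC·BAC·AA·CB·CB·BAC·AA·BAC·BAC·CB·BAC·AA·CB·BAC·AA·BAC·BAC·AA·CB
    A ↦ BAC
    B ↦ CB
    C ↦ AA

A->BAC, B->CB, C->AA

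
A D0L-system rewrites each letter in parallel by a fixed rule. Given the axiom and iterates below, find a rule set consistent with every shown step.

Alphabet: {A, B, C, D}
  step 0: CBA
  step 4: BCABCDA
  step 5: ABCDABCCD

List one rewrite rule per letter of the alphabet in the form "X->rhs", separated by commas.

A->CD, B->A, C->B, D->C

  step 4 ⇒ step 5: BCABCDA ⇒ A·B·CD·A·B·C·CD
    A ↦ CD
    B ↦ A
    C ↦ B
    D ↦ C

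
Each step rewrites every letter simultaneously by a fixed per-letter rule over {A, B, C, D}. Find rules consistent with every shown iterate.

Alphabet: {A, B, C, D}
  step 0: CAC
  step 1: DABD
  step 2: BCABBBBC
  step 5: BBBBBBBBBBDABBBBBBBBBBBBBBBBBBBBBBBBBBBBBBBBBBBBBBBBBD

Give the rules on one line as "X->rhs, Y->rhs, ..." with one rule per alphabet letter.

A->AB, B->BB, C->D, D->BC

  step 1 ⇒ step 2: DABD ⇒ BC·AB·BB·BC
    A ↦ AB
    B ↦ BB
    D ↦ BC
  step 0 ⇒ step 1: CAC ⇒ D·AB·D
    C ↦ D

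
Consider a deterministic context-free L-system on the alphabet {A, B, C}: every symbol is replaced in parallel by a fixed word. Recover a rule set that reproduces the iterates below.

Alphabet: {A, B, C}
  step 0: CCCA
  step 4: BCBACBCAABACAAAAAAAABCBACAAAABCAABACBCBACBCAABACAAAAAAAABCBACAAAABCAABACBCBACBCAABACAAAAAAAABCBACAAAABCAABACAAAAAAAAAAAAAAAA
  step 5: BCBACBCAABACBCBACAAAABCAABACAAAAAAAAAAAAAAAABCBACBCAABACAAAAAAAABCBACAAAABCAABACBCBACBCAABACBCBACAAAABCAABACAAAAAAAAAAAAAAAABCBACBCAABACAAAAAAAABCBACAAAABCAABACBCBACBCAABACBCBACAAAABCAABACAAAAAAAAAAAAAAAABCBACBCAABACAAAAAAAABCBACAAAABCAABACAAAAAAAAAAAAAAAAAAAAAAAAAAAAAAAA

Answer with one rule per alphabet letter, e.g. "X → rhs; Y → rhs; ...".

  step 4 ⇒ step 5: BCBACBCAABACAAAAAAAABCBACAAAABCAABACBCBACBCAABACAAAAAAAABCBACAAAABCAABACBCBACBCAABACAAAAAAAABCBACAAAABCAABACAAAAAAAAAAAAAAAA ⇒ BC·BAC·BC·AA·BAC·BC·BAC·AA·AA·BC·AA·BAC·AA·AA·AA·AA·AA·AA·AA·AA·BC·BAC·BC·AA·BAC·AA·AA·AA·AA·BC·BAC·AA·AA·BC·AA·BAC·BC·BAC·BC·AA·BAC·BC·BAC·AA·AA·BC·AA·BAC·AA·AA·AA·AA·AA·AA·AA·AA·BC·BAC·BC·AA·BAC·AA·AA·AA·AA·BC·BAC·AA·AA·BC·AA·BAC·BC·BAC·BC·AA·BAC·BC·BAC·AA·AA·BC·AA·BAC·AA·AA·AA·AA·AA·AA·AA·AA·BC·BAC·BC·AA·BAC·AA·AA·AA·AA·BC·BAC·AA·AA·BC·AA·BAC·AA·AA·AA·AA·AA·AA·AA·AA·AA·AA·AA·AA·AA·AA·AA·AA
    A ↦ AA
    B ↦ BC
    C ↦ BAC

A->AA, B->BC, C->BAC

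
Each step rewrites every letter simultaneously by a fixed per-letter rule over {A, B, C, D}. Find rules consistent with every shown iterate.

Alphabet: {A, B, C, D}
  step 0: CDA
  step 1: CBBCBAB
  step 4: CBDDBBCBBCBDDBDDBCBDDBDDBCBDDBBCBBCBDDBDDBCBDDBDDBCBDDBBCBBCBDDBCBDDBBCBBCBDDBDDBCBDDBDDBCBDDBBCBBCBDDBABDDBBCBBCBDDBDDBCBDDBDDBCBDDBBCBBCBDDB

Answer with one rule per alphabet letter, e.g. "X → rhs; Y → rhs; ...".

A->AB, B->DDB, C->CB, D->BCB

  step 0 ⇒ step 1: CDA ⇒ CB·BCB·AB
    A ↦ AB
    C ↦ CB
    D ↦ BCB
    B ↦ DDB  (constrained at step 1)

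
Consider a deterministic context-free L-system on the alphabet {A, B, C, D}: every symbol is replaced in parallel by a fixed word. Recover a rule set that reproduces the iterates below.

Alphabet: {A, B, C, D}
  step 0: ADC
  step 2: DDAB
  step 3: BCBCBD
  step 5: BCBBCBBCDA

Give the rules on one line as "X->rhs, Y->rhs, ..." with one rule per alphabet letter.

  step 2 ⇒ step 3: DDAB ⇒ BC·BC·B·D
    A ↦ B
    B ↦ D
    D ↦ BC
    C ↦ A  (constrained at step 0)

A->B, B->D, C->A, D->BC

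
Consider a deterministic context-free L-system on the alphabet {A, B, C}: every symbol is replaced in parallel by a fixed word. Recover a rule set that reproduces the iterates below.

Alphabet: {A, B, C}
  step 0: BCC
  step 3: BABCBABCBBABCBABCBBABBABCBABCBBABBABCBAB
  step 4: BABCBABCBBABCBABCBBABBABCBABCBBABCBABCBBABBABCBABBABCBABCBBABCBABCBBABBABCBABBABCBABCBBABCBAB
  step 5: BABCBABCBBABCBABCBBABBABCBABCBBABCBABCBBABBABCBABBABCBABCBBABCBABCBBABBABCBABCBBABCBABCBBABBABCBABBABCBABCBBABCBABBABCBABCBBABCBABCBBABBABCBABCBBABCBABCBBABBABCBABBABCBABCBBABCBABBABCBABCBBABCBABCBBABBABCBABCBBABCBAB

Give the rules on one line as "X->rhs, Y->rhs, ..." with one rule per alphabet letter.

  step 4 ⇒ step 5: BABCBABCBBABCBABCBBABBABCBABCBBABCBABCBBABBABCBABBABCBABCBBABCBABCBBABBABCBABBABCBABCBBABCBAB ⇒ BAB·C·BAB·CB·BAB·C·BAB·CB·BAB·BAB·C·BAB·CB·BAB·C·BAB·CB·BAB·BAB·C·BAB·BAB·C·BAB·CB·BAB·C·BAB·CB·BAB·BAB·C·BAB·CB·BAB·C·BAB·CB·BAB·BAB·C·BAB·BAB·C·BAB·CB·BAB·C·BAB·BAB·C·BAB·CB·BAB·C·BAB·CB·BAB·BAB·C·BAB·CB·BAB·C·BAB·CB·BAB·BAB·C·BAB·BAB·C·BAB·CB·BAB·C·BAB·BAB·C·BAB·CB·BAB·C·BAB·CB·BAB·BAB·C·BAB·CB·BAB·C·BAB
    A ↦ C
    B ↦ BAB
    C ↦ CB

A->C, B->BAB, C->CB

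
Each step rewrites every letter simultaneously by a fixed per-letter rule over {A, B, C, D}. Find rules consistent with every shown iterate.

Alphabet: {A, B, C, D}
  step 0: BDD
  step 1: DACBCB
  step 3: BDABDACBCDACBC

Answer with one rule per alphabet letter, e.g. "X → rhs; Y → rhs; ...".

  step 0 ⇒ step 1: BDD ⇒ DA·CB·CB
    B ↦ DA
    D ↦ CB
    A ↦ C  (constrained at step 1)
    C ↦ B  (constrained at step 1)

A->C, B->DA, C->B, D->CB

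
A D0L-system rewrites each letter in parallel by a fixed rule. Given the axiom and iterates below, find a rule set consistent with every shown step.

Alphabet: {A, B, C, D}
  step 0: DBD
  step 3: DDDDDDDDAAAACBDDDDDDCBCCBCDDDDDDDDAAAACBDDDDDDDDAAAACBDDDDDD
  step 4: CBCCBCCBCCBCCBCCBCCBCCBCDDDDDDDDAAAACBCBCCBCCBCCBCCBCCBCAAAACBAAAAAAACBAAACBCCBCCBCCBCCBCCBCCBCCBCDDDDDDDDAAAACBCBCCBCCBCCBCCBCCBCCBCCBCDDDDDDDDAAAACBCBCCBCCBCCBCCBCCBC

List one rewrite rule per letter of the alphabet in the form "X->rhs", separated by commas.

  step 3 ⇒ step 4: DDDDDDDDAAAACBDDDDDDCBCCBCDDDDDDDDAAAACBDDDDDDDDAAAACBDDDDDD ⇒ CBC·CBC·CBC·CBC·CBC·CBC·CBC·CBC·DD·DD·DD·DD·AAA·ACB·CBC·CBC·CBC·CBC·CBC·CBC·AAA·ACB·AAA·AAA·ACB·AAA·CBC·CBC·CBC·CBC·CBC·CBC·CBC·CBC·DD·DD·DD·DD·AAA·ACB·CBC·CBC·CBC·CBC·CBC·CBC·CBC·CBC·DD·DD·DD·DD·AAA·ACB·CBC·CBC·CBC·CBC·CBC·CBC
    A ↦ DD
    B ↦ ACB
    C ↦ AAA
    D ↦ CBC

A->DD, B->ACB, C->AAA, D->CBC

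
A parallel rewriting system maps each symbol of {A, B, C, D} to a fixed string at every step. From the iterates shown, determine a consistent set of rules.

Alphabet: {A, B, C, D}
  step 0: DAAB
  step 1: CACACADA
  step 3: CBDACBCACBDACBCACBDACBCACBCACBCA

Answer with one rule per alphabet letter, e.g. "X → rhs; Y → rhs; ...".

A->CA, B->DA, C->CB, D->CA

  step 0 ⇒ step 1: DAAB ⇒ CA·CA·CA·DA
    A ↦ CA
    B ↦ DA
    D ↦ CA
    C ↦ CB  (constrained at step 1)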